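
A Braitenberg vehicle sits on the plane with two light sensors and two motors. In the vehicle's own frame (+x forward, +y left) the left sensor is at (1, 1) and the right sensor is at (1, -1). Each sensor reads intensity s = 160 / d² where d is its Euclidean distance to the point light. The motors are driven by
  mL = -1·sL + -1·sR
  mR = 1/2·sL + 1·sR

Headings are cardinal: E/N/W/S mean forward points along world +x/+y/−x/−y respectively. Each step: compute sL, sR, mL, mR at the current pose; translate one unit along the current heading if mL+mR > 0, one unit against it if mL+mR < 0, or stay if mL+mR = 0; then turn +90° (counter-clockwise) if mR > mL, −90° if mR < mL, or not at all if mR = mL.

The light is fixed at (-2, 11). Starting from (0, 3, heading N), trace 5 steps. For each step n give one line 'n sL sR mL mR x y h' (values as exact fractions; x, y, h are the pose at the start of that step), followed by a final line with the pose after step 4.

0 16/5 80/29 -864/145 632/145 0 3 N
1 160/101 32/13 -5312/1313 4272/1313 0 2 W
2 40/29 20/13 -1100/377 840/377 1 2 S
3 32/13 160/97 -5184/1261 3632/1261 1 3 E
4 16/5 80/29 -864/145 632/145 0 3 N
final 0 2 W

n=0: pose=(0,3,N); sL=16/5, sR=80/29; mL=-864/145, mR=632/145; mL+mR=-8/5 → advance -1; mR−mL=1496/145 → turn +1·90°
n=1: pose=(0,2,W); sL=160/101, sR=32/13; mL=-5312/1313, mR=4272/1313; mL+mR=-80/101 → advance -1; mR−mL=9584/1313 → turn +1·90°
n=2: pose=(1,2,S); sL=40/29, sR=20/13; mL=-1100/377, mR=840/377; mL+mR=-20/29 → advance -1; mR−mL=1940/377 → turn +1·90°
n=3: pose=(1,3,E); sL=32/13, sR=160/97; mL=-5184/1261, mR=3632/1261; mL+mR=-16/13 → advance -1; mR−mL=8816/1261 → turn +1·90°
n=4: pose=(0,3,N); sL=16/5, sR=80/29; mL=-864/145, mR=632/145; mL+mR=-8/5 → advance -1; mR−mL=1496/145 → turn +1·90°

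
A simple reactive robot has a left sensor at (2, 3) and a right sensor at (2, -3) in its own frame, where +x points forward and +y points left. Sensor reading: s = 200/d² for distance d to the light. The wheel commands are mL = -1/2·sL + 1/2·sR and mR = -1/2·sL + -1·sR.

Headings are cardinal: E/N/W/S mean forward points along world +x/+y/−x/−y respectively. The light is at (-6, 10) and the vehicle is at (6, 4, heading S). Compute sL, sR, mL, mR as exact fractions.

200/289 40/29 2880/8381 -14460/8381

left sensor world pos  = (9, 2); dL² = 289
right sensor world pos = (3, 2); dR² = 145
sL = 200/289 = 200/289
sR = 200/145 = 40/29
mL = -1/2·sL + 1/2·sR = 2880/8381
mR = -1/2·sL + -1·sR = -14460/8381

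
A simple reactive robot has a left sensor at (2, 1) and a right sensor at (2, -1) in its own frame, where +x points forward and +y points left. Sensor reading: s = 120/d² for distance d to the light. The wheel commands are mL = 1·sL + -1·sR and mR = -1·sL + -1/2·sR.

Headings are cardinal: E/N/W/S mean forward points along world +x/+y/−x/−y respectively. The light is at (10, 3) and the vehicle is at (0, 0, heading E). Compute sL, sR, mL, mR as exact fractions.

30/17 3/2 9/34 -171/68

left sensor world pos  = (2, 1); dL² = 68
right sensor world pos = (2, -1); dR² = 80
sL = 120/68 = 30/17
sR = 120/80 = 3/2
mL = 1·sL + -1·sR = 9/34
mR = -1·sL + -1/2·sR = -171/68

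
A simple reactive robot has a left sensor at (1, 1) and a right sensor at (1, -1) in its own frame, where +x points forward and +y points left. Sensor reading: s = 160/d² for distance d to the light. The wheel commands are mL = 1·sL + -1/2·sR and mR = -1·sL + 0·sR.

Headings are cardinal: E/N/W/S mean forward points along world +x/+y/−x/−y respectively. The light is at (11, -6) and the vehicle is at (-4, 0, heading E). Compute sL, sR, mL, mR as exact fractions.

left sensor world pos  = (-3, 1); dL² = 245
right sensor world pos = (-3, -1); dR² = 221
sL = 160/245 = 32/49
sR = 160/221 = 160/221
mL = 1·sL + -1/2·sR = 3152/10829
mR = -1·sL + 0·sR = -32/49

32/49 160/221 3152/10829 -32/49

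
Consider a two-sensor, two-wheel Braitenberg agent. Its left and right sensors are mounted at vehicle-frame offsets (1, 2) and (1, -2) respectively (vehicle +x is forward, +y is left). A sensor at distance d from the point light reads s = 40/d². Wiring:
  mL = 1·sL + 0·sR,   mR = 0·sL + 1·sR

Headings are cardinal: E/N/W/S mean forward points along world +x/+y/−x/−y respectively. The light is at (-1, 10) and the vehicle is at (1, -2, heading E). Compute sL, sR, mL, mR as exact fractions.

left sensor world pos  = (2, 0); dL² = 109
right sensor world pos = (2, -4); dR² = 205
sL = 40/109 = 40/109
sR = 40/205 = 8/41
mL = 1·sL + 0·sR = 40/109
mR = 0·sL + 1·sR = 8/41

40/109 8/41 40/109 8/41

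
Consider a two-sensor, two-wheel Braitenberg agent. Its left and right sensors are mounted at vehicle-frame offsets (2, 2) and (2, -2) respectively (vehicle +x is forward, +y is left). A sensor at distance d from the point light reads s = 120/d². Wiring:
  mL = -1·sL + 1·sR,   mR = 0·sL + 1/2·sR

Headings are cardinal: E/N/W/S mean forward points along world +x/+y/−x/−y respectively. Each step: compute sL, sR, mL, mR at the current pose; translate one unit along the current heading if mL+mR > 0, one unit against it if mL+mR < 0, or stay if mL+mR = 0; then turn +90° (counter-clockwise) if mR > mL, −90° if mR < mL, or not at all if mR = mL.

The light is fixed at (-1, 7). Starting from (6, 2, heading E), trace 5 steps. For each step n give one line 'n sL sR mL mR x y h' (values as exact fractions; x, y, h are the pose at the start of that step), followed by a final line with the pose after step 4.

0 4/3 12/13 -16/39 6/13 6 2 E
1 8/3 120/109 -512/327 60/109 7 2 N
2 6/5 30/13 72/65 15/13 7 1 W
3 24/29 120/89 1344/2581 60/89 6 1 S
4 60/53 20/27 -560/1431 10/27 6 0 E
final 5 0 N

n=0: pose=(6,2,E); sL=4/3, sR=12/13; mL=-16/39, mR=6/13; mL+mR=2/39 → advance +1; mR−mL=34/39 → turn +1·90°
n=1: pose=(7,2,N); sL=8/3, sR=120/109; mL=-512/327, mR=60/109; mL+mR=-332/327 → advance -1; mR−mL=692/327 → turn +1·90°
n=2: pose=(7,1,W); sL=6/5, sR=30/13; mL=72/65, mR=15/13; mL+mR=147/65 → advance +1; mR−mL=3/65 → turn +1·90°
n=3: pose=(6,1,S); sL=24/29, sR=120/89; mL=1344/2581, mR=60/89; mL+mR=3084/2581 → advance +1; mR−mL=396/2581 → turn +1·90°
n=4: pose=(6,0,E); sL=60/53, sR=20/27; mL=-560/1431, mR=10/27; mL+mR=-10/477 → advance -1; mR−mL=1090/1431 → turn +1·90°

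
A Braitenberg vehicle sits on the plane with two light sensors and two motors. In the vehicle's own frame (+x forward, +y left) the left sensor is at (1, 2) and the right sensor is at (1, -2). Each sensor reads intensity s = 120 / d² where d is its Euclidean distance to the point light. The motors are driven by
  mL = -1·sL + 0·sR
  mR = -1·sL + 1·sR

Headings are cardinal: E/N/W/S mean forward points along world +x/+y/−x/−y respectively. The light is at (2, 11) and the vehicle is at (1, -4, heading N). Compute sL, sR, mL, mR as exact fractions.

left sensor world pos  = (-1, -3); dL² = 205
right sensor world pos = (3, -3); dR² = 197
sL = 120/205 = 24/41
sR = 120/197 = 120/197
mL = -1·sL + 0·sR = -24/41
mR = -1·sL + 1·sR = 192/8077

24/41 120/197 -24/41 192/8077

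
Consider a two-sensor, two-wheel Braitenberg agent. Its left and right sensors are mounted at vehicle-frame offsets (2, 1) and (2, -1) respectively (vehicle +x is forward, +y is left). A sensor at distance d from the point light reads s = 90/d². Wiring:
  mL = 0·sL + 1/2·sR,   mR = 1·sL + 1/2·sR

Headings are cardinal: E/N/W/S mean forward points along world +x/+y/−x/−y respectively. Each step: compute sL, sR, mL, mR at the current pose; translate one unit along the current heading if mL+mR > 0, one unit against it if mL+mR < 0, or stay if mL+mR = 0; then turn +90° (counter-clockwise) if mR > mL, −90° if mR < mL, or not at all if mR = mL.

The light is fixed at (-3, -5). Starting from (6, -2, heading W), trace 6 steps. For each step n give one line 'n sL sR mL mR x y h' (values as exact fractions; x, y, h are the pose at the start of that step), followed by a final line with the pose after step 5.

0 90/53 18/13 9/13 1647/689 6 -2 W
1 45/41 9/5 9/10 819/410 5 -2 S
2 90/109 90/101 45/101 13995/11009 5 -3 E
3 9/8 45/58 45/116 351/232 6 -3 N
4 90/53 18/13 9/13 1647/689 6 -2 W
5 45/41 9/5 9/10 819/410 5 -2 S
final 5 -3 E

n=0: pose=(6,-2,W); sL=90/53, sR=18/13; mL=9/13, mR=1647/689; mL+mR=2124/689 → advance +1; mR−mL=90/53 → turn +1·90°
n=1: pose=(5,-2,S); sL=45/41, sR=9/5; mL=9/10, mR=819/410; mL+mR=594/205 → advance +1; mR−mL=45/41 → turn +1·90°
n=2: pose=(5,-3,E); sL=90/109, sR=90/101; mL=45/101, mR=13995/11009; mL+mR=18900/11009 → advance +1; mR−mL=90/109 → turn +1·90°
n=3: pose=(6,-3,N); sL=9/8, sR=45/58; mL=45/116, mR=351/232; mL+mR=441/232 → advance +1; mR−mL=9/8 → turn +1·90°
n=4: pose=(6,-2,W); sL=90/53, sR=18/13; mL=9/13, mR=1647/689; mL+mR=2124/689 → advance +1; mR−mL=90/53 → turn +1·90°
n=5: pose=(5,-2,S); sL=45/41, sR=9/5; mL=9/10, mR=819/410; mL+mR=594/205 → advance +1; mR−mL=45/41 → turn +1·90°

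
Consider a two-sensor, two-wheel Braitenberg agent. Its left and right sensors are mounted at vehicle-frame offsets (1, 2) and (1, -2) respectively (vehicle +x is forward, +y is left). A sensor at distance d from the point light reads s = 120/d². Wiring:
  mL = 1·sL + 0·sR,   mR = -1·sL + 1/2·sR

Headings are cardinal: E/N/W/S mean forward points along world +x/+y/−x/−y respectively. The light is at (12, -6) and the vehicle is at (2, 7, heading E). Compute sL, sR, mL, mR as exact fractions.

left sensor world pos  = (3, 9); dL² = 306
right sensor world pos = (3, 5); dR² = 202
sL = 120/306 = 20/51
sR = 120/202 = 60/101
mL = 1·sL + 0·sR = 20/51
mR = -1·sL + 1/2·sR = -490/5151

20/51 60/101 20/51 -490/5151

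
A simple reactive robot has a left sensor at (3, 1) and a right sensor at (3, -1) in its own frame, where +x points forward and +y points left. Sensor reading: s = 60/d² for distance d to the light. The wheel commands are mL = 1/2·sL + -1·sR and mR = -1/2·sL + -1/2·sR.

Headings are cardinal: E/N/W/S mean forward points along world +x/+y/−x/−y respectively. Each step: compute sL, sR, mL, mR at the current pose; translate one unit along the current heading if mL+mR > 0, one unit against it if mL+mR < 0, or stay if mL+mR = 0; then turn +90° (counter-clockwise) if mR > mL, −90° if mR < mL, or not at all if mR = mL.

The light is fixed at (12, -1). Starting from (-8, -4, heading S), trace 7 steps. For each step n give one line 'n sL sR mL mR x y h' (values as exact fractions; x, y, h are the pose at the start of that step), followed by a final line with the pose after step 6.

n=0: pose=(-8,-4,S); sL=60/397, sR=20/159; mL=-3170/63123, mR=-8740/63123; mL+mR=-10/53 → advance -1; mR−mL=-5570/63123 → turn -1·90°
n=1: pose=(-8,-3,W); sL=30/269, sR=6/53; mL=-819/14257, mR=-1602/14257; mL+mR=-9/53 → advance -1; mR−mL=-783/14257 → turn -1·90°
n=2: pose=(-7,-3,N); sL=60/401, sR=12/65; mL=-2862/26065, mR=-4356/26065; mL+mR=-18/65 → advance -1; mR−mL=-1494/26065 → turn -1·90°
n=3: pose=(-7,-4,E); sL=3/13, sR=15/68; mL=-93/884, mR=-399/1768; mL+mR=-45/136 → advance -1; mR−mL=-213/1768 → turn -1·90°
n=4: pose=(-8,-4,S); sL=60/397, sR=20/159; mL=-3170/63123, mR=-8740/63123; mL+mR=-10/53 → advance -1; mR−mL=-5570/63123 → turn -1·90°
n=5: pose=(-8,-3,W); sL=30/269, sR=6/53; mL=-819/14257, mR=-1602/14257; mL+mR=-9/53 → advance -1; mR−mL=-783/14257 → turn -1·90°
n=6: pose=(-7,-3,N); sL=60/401, sR=12/65; mL=-2862/26065, mR=-4356/26065; mL+mR=-18/65 → advance -1; mR−mL=-1494/26065 → turn -1·90°

0 60/397 20/159 -3170/63123 -8740/63123 -8 -4 S
1 30/269 6/53 -819/14257 -1602/14257 -8 -3 W
2 60/401 12/65 -2862/26065 -4356/26065 -7 -3 N
3 3/13 15/68 -93/884 -399/1768 -7 -4 E
4 60/397 20/159 -3170/63123 -8740/63123 -8 -4 S
5 30/269 6/53 -819/14257 -1602/14257 -8 -3 W
6 60/401 12/65 -2862/26065 -4356/26065 -7 -3 N
final -7 -4 E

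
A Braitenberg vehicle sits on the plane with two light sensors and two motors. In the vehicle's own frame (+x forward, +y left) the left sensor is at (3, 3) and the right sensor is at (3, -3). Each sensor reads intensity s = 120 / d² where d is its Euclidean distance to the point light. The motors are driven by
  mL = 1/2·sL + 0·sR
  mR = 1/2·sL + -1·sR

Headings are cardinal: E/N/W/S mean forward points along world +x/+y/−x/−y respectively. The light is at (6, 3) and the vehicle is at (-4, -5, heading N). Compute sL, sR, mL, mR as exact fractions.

60/97 60/37 30/97 -4710/3589

left sensor world pos  = (-7, -2); dL² = 194
right sensor world pos = (-1, -2); dR² = 74
sL = 120/194 = 60/97
sR = 120/74 = 60/37
mL = 1/2·sL + 0·sR = 30/97
mR = 1/2·sL + -1·sR = -4710/3589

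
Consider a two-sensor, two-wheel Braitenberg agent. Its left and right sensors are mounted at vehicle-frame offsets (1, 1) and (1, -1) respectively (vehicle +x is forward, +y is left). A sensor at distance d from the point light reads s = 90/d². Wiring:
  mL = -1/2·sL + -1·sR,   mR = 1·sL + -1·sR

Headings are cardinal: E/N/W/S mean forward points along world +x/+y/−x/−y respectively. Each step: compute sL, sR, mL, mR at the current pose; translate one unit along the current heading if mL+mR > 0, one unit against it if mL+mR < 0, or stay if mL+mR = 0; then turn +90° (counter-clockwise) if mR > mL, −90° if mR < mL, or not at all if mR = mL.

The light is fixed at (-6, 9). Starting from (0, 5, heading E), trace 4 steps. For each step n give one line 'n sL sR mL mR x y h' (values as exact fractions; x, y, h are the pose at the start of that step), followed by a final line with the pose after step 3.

0 45/29 45/37 -4275/2146 360/1073 0 5 E
1 18/5 2 -19/5 8/5 -1 5 N
2 45/26 45/16 -765/208 -225/208 -1 4 W
3 18/17 90/61 -2079/1037 -432/1037 0 4 S
final 0 5 E

n=0: pose=(0,5,E); sL=45/29, sR=45/37; mL=-4275/2146, mR=360/1073; mL+mR=-3555/2146 → advance -1; mR−mL=135/58 → turn +1·90°
n=1: pose=(-1,5,N); sL=18/5, sR=2; mL=-19/5, mR=8/5; mL+mR=-11/5 → advance -1; mR−mL=27/5 → turn +1·90°
n=2: pose=(-1,4,W); sL=45/26, sR=45/16; mL=-765/208, mR=-225/208; mL+mR=-495/104 → advance -1; mR−mL=135/52 → turn +1·90°
n=3: pose=(0,4,S); sL=18/17, sR=90/61; mL=-2079/1037, mR=-432/1037; mL+mR=-2511/1037 → advance -1; mR−mL=27/17 → turn +1·90°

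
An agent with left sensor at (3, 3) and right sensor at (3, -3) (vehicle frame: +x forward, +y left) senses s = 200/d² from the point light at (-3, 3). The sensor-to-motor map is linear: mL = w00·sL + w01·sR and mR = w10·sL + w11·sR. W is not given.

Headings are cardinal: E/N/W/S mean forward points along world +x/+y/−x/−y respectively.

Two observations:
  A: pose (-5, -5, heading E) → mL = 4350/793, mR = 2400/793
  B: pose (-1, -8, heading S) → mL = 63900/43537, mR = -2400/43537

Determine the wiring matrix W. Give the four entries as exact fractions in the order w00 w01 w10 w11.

1/2 1 1/2 -1/2

obs A: pose=(-5,-5,E) → sL=100/13, sR=100/61, mL=4350/793, mR=2400/793
obs B: pose=(-1,-8,S) → sL=200/221, sR=200/197, mL=63900/43537, mR=-2400/43537
sensor matrix S = [[100/13, 100/61], [200/221, 200/197]]; det S = 16800000/2655757
solve [mL_A; mL_B] = S·[w00; w01] and [mR_A; mR_B] = S·[w10; w11]:
  w00 = 1/2, w01 = 1, w10 = 1/2, w11 = -1/2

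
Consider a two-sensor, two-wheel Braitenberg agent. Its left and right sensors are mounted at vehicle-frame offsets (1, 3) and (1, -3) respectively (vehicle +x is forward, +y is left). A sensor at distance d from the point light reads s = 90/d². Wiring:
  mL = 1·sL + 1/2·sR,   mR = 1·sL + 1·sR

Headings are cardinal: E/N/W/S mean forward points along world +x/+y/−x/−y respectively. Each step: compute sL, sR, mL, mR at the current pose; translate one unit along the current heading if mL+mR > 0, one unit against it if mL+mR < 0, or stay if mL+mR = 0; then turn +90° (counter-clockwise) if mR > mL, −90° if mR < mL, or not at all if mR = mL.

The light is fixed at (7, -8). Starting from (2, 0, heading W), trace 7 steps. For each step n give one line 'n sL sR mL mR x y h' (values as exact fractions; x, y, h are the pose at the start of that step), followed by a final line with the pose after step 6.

0 90/61 90/157 16875/9577 19620/9577 2 0 W
1 45/29 9/13 1431/754 846/377 1 0 S
2 18/25 90/41 1863/1025 2988/1025 1 -1 E
3 45/64 45/34 1485/1088 2205/1088 2 -1 N
4 90/61 90/157 16875/9577 19620/9577 2 0 W
5 45/29 9/13 1431/754 846/377 1 0 S
6 18/25 90/41 1863/1025 2988/1025 1 -1 E
final 2 -1 N

n=0: pose=(2,0,W); sL=90/61, sR=90/157; mL=16875/9577, mR=19620/9577; mL+mR=36495/9577 → advance +1; mR−mL=45/157 → turn +1·90°
n=1: pose=(1,0,S); sL=45/29, sR=9/13; mL=1431/754, mR=846/377; mL+mR=3123/754 → advance +1; mR−mL=9/26 → turn +1·90°
n=2: pose=(1,-1,E); sL=18/25, sR=90/41; mL=1863/1025, mR=2988/1025; mL+mR=4851/1025 → advance +1; mR−mL=45/41 → turn +1·90°
n=3: pose=(2,-1,N); sL=45/64, sR=45/34; mL=1485/1088, mR=2205/1088; mL+mR=1845/544 → advance +1; mR−mL=45/68 → turn +1·90°
n=4: pose=(2,0,W); sL=90/61, sR=90/157; mL=16875/9577, mR=19620/9577; mL+mR=36495/9577 → advance +1; mR−mL=45/157 → turn +1·90°
n=5: pose=(1,0,S); sL=45/29, sR=9/13; mL=1431/754, mR=846/377; mL+mR=3123/754 → advance +1; mR−mL=9/26 → turn +1·90°
n=6: pose=(1,-1,E); sL=18/25, sR=90/41; mL=1863/1025, mR=2988/1025; mL+mR=4851/1025 → advance +1; mR−mL=45/41 → turn +1·90°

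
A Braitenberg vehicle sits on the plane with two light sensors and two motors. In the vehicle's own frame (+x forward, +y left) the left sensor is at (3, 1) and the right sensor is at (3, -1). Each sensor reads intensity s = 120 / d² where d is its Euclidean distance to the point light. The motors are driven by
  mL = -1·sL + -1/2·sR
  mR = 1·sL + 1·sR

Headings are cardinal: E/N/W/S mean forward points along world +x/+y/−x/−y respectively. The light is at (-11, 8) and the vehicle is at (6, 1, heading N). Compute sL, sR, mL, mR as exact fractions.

15/34 6/17 -21/34 27/34

left sensor world pos  = (5, 4); dL² = 272
right sensor world pos = (7, 4); dR² = 340
sL = 120/272 = 15/34
sR = 120/340 = 6/17
mL = -1·sL + -1/2·sR = -21/34
mR = 1·sL + 1·sR = 27/34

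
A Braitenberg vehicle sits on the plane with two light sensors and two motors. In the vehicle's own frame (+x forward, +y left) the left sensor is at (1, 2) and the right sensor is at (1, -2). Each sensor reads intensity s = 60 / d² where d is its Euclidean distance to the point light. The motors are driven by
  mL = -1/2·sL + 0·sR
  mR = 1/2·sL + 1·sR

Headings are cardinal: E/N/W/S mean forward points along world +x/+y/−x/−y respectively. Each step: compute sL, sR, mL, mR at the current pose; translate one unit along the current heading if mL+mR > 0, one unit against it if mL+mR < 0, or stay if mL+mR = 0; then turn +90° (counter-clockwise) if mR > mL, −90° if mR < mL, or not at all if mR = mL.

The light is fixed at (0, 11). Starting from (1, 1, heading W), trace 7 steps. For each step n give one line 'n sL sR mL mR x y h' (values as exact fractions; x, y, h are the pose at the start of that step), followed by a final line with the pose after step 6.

0 5/12 15/16 -5/24 55/48 1 1 W
1 12/25 12/25 -6/25 18/25 0 1 S
2 30/41 6/17 -15/41 501/697 0 0 E
3 60/101 60/109 -30/101 9330/11009 1 0 N
4 5/12 15/16 -5/24 55/48 1 1 W
5 12/25 12/25 -6/25 18/25 0 1 S
6 30/41 6/17 -15/41 501/697 0 0 E
final 1 0 N

n=0: pose=(1,1,W); sL=5/12, sR=15/16; mL=-5/24, mR=55/48; mL+mR=15/16 → advance +1; mR−mL=65/48 → turn +1·90°
n=1: pose=(0,1,S); sL=12/25, sR=12/25; mL=-6/25, mR=18/25; mL+mR=12/25 → advance +1; mR−mL=24/25 → turn +1·90°
n=2: pose=(0,0,E); sL=30/41, sR=6/17; mL=-15/41, mR=501/697; mL+mR=6/17 → advance +1; mR−mL=756/697 → turn +1·90°
n=3: pose=(1,0,N); sL=60/101, sR=60/109; mL=-30/101, mR=9330/11009; mL+mR=60/109 → advance +1; mR−mL=12600/11009 → turn +1·90°
n=4: pose=(1,1,W); sL=5/12, sR=15/16; mL=-5/24, mR=55/48; mL+mR=15/16 → advance +1; mR−mL=65/48 → turn +1·90°
n=5: pose=(0,1,S); sL=12/25, sR=12/25; mL=-6/25, mR=18/25; mL+mR=12/25 → advance +1; mR−mL=24/25 → turn +1·90°
n=6: pose=(0,0,E); sL=30/41, sR=6/17; mL=-15/41, mR=501/697; mL+mR=6/17 → advance +1; mR−mL=756/697 → turn +1·90°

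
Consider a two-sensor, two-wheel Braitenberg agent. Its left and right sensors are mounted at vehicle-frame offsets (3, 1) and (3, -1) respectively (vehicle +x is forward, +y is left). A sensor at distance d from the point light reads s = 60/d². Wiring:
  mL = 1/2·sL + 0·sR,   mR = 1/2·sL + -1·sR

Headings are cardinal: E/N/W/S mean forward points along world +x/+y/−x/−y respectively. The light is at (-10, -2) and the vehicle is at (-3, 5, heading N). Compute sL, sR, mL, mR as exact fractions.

left sensor world pos  = (-4, 8); dL² = 136
right sensor world pos = (-2, 8); dR² = 164
sL = 60/136 = 15/34
sR = 60/164 = 15/41
mL = 1/2·sL + 0·sR = 15/68
mR = 1/2·sL + -1·sR = -405/2788

15/34 15/41 15/68 -405/2788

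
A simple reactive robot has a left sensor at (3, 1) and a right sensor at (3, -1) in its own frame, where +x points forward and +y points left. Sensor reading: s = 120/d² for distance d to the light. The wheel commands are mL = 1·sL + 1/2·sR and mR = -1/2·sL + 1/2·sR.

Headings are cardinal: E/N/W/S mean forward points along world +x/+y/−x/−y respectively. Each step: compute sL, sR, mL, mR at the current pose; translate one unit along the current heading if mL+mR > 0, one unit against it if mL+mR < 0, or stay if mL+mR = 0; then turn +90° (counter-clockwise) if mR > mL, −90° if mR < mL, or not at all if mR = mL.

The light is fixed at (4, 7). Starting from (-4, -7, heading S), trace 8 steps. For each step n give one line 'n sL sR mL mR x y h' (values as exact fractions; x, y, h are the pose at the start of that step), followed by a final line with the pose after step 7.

0 60/169 12/37 3234/6253 -96/6253 -4 -7 S
1 120/377 120/317 60660/119509 3600/119509 -4 -8 W
2 30/61 15/26 2475/3172 135/3172 -5 -8 N
3 24/41 40/87 2908/3567 -224/3567 -5 -7 E
4 60/169 12/37 3234/6253 -96/6253 -4 -7 S
5 120/377 120/317 60660/119509 3600/119509 -4 -8 W
6 30/61 15/26 2475/3172 135/3172 -5 -8 N
7 24/41 40/87 2908/3567 -224/3567 -5 -7 E
final -4 -7 S

n=0: pose=(-4,-7,S); sL=60/169, sR=12/37; mL=3234/6253, mR=-96/6253; mL+mR=3138/6253 → advance +1; mR−mL=-90/169 → turn -1·90°
n=1: pose=(-4,-8,W); sL=120/377, sR=120/317; mL=60660/119509, mR=3600/119509; mL+mR=64260/119509 → advance +1; mR−mL=-180/377 → turn -1·90°
n=2: pose=(-5,-8,N); sL=30/61, sR=15/26; mL=2475/3172, mR=135/3172; mL+mR=1305/1586 → advance +1; mR−mL=-45/61 → turn -1·90°
n=3: pose=(-5,-7,E); sL=24/41, sR=40/87; mL=2908/3567, mR=-224/3567; mL+mR=2684/3567 → advance +1; mR−mL=-36/41 → turn -1·90°
n=4: pose=(-4,-7,S); sL=60/169, sR=12/37; mL=3234/6253, mR=-96/6253; mL+mR=3138/6253 → advance +1; mR−mL=-90/169 → turn -1·90°
n=5: pose=(-4,-8,W); sL=120/377, sR=120/317; mL=60660/119509, mR=3600/119509; mL+mR=64260/119509 → advance +1; mR−mL=-180/377 → turn -1·90°
n=6: pose=(-5,-8,N); sL=30/61, sR=15/26; mL=2475/3172, mR=135/3172; mL+mR=1305/1586 → advance +1; mR−mL=-45/61 → turn -1·90°
n=7: pose=(-5,-7,E); sL=24/41, sR=40/87; mL=2908/3567, mR=-224/3567; mL+mR=2684/3567 → advance +1; mR−mL=-36/41 → turn -1·90°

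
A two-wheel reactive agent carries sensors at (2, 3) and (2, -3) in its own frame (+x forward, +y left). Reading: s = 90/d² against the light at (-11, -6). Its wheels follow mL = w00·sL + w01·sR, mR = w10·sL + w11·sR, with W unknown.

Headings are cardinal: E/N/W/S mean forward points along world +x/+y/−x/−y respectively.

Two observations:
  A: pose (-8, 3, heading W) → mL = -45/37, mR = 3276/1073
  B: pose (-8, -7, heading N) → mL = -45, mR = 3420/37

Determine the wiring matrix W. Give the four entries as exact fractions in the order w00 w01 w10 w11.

obs A: pose=(-8,3,W) → sL=90/37, sR=18/29, mL=-45/37, mR=3276/1073
obs B: pose=(-8,-7,N) → sL=90, sR=90/37, mL=-45, mR=3420/37
sensor matrix S = [[90/37, 18/29], [90, 90/37]]; det S = -1982880/39701
solve [mL_A; mL_B] = S·[w00; w01] and [mR_A; mR_B] = S·[w10; w11]:
  w00 = -1/2, w01 = 0, w10 = 1, w11 = 1

-1/2 0 1 1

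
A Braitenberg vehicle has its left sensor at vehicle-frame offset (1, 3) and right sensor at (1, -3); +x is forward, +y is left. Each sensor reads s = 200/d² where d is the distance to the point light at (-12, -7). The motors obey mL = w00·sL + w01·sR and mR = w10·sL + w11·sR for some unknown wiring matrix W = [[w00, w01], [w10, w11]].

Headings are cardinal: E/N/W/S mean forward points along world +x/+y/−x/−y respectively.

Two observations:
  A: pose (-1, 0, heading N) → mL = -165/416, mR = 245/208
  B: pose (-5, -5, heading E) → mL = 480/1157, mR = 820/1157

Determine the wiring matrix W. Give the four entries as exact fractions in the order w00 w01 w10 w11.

-1/2 1/2 1 -1/2

obs A: pose=(-1,0,N) → sL=25/16, sR=10/13, mL=-165/416, mR=245/208
obs B: pose=(-5,-5,E) → sL=200/89, sR=40/13, mL=480/1157, mR=820/1157
sensor matrix S = [[25/16, 10/13], [200/89, 40/13]]; det S = 7125/2314
solve [mL_A; mL_B] = S·[w00; w01] and [mR_A; mR_B] = S·[w10; w11]:
  w00 = -1/2, w01 = 1/2, w10 = 1, w11 = -1/2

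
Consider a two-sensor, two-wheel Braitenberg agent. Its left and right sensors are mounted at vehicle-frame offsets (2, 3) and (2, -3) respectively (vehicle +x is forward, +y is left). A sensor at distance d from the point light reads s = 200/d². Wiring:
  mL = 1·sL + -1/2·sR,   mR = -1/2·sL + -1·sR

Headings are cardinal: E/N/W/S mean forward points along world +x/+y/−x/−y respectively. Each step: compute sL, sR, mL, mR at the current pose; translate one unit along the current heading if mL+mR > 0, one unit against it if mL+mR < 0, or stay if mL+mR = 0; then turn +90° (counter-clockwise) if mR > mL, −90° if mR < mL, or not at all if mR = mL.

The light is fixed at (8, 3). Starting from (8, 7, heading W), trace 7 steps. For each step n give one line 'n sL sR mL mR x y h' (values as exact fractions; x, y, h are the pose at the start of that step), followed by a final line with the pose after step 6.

n=0: pose=(8,7,W); sL=40, sR=200/53; mL=2020/53, mR=-1260/53; mL+mR=760/53 → advance +1; mR−mL=-3280/53 → turn -1·90°
n=1: pose=(7,7,N); sL=50/13, sR=5; mL=35/26, mR=-90/13; mL+mR=-145/26 → advance -1; mR−mL=-215/26 → turn -1·90°
n=2: pose=(7,6,E); sL=200/37, sR=200; mL=-3500/37, mR=-7500/37; mL+mR=-11000/37 → advance -1; mR−mL=-4000/37 → turn -1·90°
n=3: pose=(6,6,S); sL=100, sR=100/13; mL=1250/13, mR=-750/13; mL+mR=500/13 → advance +1; mR−mL=-2000/13 → turn -1·90°
n=4: pose=(6,5,W); sL=200/17, sR=200/41; mL=6500/697, mR=-7500/697; mL+mR=-1000/697 → advance -1; mR−mL=-14000/697 → turn -1·90°
n=5: pose=(7,5,N); sL=25/4, sR=10; mL=5/4, mR=-105/8; mL+mR=-95/8 → advance -1; mR−mL=-115/8 → turn -1·90°
n=6: pose=(7,4,E); sL=200/17, sR=40; mL=-140/17, mR=-780/17; mL+mR=-920/17 → advance -1; mR−mL=-640/17 → turn -1·90°

0 40 200/53 2020/53 -1260/53 8 7 W
1 50/13 5 35/26 -90/13 7 7 N
2 200/37 200 -3500/37 -7500/37 7 6 E
3 100 100/13 1250/13 -750/13 6 6 S
4 200/17 200/41 6500/697 -7500/697 6 5 W
5 25/4 10 5/4 -105/8 7 5 N
6 200/17 40 -140/17 -780/17 7 4 E
final 6 4 S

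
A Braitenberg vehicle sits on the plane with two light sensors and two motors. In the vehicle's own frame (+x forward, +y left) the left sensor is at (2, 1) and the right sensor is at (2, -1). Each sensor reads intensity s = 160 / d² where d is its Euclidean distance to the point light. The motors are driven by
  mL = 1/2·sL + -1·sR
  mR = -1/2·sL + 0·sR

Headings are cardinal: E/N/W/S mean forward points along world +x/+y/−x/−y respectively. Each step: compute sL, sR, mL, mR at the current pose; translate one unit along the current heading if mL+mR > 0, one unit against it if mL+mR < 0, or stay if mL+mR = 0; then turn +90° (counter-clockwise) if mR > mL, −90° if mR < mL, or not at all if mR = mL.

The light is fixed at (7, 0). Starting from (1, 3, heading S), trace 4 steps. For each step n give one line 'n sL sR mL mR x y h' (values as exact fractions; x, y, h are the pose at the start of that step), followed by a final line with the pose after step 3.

0 80/13 16/5 -8/65 -40/13 1 3 S
1 160/73 160/89 -4560/6497 -80/73 1 4 W
2 20/9 40/13 -230/117 -10/9 2 4 N
3 160/53 32/13 -656/689 -80/53 2 3 W
final 3 3 N

n=0: pose=(1,3,S); sL=80/13, sR=16/5; mL=-8/65, mR=-40/13; mL+mR=-16/5 → advance -1; mR−mL=-192/65 → turn -1·90°
n=1: pose=(1,4,W); sL=160/73, sR=160/89; mL=-4560/6497, mR=-80/73; mL+mR=-160/89 → advance -1; mR−mL=-2560/6497 → turn -1·90°
n=2: pose=(2,4,N); sL=20/9, sR=40/13; mL=-230/117, mR=-10/9; mL+mR=-40/13 → advance -1; mR−mL=100/117 → turn +1·90°
n=3: pose=(2,3,W); sL=160/53, sR=32/13; mL=-656/689, mR=-80/53; mL+mR=-32/13 → advance -1; mR−mL=-384/689 → turn -1·90°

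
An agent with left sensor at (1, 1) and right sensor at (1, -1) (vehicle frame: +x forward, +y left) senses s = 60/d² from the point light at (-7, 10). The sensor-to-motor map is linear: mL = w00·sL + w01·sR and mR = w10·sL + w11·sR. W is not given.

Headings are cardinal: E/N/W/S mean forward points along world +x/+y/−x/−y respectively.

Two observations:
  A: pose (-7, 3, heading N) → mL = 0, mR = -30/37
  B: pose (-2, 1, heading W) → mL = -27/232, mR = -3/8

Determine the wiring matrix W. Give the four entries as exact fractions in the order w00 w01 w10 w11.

1/2 -1/2 0 -1/2

obs A: pose=(-7,3,N) → sL=60/37, sR=60/37, mL=0, mR=-30/37
obs B: pose=(-2,1,W) → sL=15/29, sR=3/4, mL=-27/232, mR=-3/8
sensor matrix S = [[60/37, 60/37], [15/29, 3/4]]; det S = 405/1073
solve [mL_A; mL_B] = S·[w00; w01] and [mR_A; mR_B] = S·[w10; w11]:
  w00 = 1/2, w01 = -1/2, w10 = 0, w11 = -1/2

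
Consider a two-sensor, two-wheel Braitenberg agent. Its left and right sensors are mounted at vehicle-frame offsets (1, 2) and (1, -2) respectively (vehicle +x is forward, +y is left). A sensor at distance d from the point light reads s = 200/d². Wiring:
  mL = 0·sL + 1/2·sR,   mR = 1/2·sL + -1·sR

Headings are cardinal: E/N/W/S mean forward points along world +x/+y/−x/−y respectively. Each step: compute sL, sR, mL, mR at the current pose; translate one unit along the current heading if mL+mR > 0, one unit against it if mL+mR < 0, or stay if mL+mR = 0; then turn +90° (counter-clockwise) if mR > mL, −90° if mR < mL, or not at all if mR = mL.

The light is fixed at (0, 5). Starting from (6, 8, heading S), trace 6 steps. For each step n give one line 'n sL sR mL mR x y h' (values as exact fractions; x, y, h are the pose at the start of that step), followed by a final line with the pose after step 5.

0 50/17 10 5 -145/17 6 8 S
1 200/29 200/61 100/61 300/1769 6 9 W
2 100/17 100/37 50/37 150/629 5 9 N
3 40/17 40/9 20/9 -500/153 5 10 E
4 50/13 10 5 -105/13 4 10 S
5 8 200/73 100/73 92/73 4 11 W
final 3 11 N

n=0: pose=(6,8,S); sL=50/17, sR=10; mL=5, mR=-145/17; mL+mR=-60/17 → advance -1; mR−mL=-230/17 → turn -1·90°
n=1: pose=(6,9,W); sL=200/29, sR=200/61; mL=100/61, mR=300/1769; mL+mR=3200/1769 → advance +1; mR−mL=-2600/1769 → turn -1·90°
n=2: pose=(5,9,N); sL=100/17, sR=100/37; mL=50/37, mR=150/629; mL+mR=1000/629 → advance +1; mR−mL=-700/629 → turn -1·90°
n=3: pose=(5,10,E); sL=40/17, sR=40/9; mL=20/9, mR=-500/153; mL+mR=-160/153 → advance -1; mR−mL=-280/51 → turn -1·90°
n=4: pose=(4,10,S); sL=50/13, sR=10; mL=5, mR=-105/13; mL+mR=-40/13 → advance -1; mR−mL=-170/13 → turn -1·90°
n=5: pose=(4,11,W); sL=8, sR=200/73; mL=100/73, mR=92/73; mL+mR=192/73 → advance +1; mR−mL=-8/73 → turn -1·90°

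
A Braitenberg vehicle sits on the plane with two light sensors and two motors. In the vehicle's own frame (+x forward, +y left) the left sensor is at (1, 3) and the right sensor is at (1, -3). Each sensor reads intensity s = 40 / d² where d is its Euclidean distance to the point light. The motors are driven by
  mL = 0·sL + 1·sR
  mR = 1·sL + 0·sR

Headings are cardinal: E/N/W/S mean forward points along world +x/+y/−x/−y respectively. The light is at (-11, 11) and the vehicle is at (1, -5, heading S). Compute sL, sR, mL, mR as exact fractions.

left sensor world pos  = (4, -6); dL² = 514
right sensor world pos = (-2, -6); dR² = 370
sL = 40/514 = 20/257
sR = 40/370 = 4/37
mL = 0·sL + 1·sR = 4/37
mR = 1·sL + 0·sR = 20/257

20/257 4/37 4/37 20/257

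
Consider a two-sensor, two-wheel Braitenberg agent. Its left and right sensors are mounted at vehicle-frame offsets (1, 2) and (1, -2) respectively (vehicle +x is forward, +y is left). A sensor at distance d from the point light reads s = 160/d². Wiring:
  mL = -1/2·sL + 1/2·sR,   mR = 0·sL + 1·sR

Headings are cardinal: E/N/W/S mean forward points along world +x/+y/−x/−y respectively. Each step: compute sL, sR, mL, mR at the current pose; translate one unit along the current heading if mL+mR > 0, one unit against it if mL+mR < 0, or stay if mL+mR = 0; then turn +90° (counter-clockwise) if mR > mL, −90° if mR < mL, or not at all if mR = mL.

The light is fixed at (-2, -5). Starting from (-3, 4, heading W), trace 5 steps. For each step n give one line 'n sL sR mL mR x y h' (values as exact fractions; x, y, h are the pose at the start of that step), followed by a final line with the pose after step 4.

n=0: pose=(-3,4,W); sL=160/53, sR=32/25; mL=-1152/1325, mR=32/25; mL+mR=544/1325 → advance +1; mR−mL=2848/1325 → turn +1·90°
n=1: pose=(-4,4,S); sL=5/2, sR=2; mL=-1/4, mR=2; mL+mR=7/4 → advance +1; mR−mL=9/4 → turn +1·90°
n=2: pose=(-4,3,E); sL=160/101, sR=160/37; mL=5120/3737, mR=160/37; mL+mR=21280/3737 → advance +1; mR−mL=11040/3737 → turn +1·90°
n=3: pose=(-3,3,N); sL=16/9, sR=80/41; mL=32/369, mR=80/41; mL+mR=752/369 → advance +1; mR−mL=688/369 → turn +1·90°
n=4: pose=(-3,4,W); sL=160/53, sR=32/25; mL=-1152/1325, mR=32/25; mL+mR=544/1325 → advance +1; mR−mL=2848/1325 → turn +1·90°

0 160/53 32/25 -1152/1325 32/25 -3 4 W
1 5/2 2 -1/4 2 -4 4 S
2 160/101 160/37 5120/3737 160/37 -4 3 E
3 16/9 80/41 32/369 80/41 -3 3 N
4 160/53 32/25 -1152/1325 32/25 -3 4 W
final -4 4 S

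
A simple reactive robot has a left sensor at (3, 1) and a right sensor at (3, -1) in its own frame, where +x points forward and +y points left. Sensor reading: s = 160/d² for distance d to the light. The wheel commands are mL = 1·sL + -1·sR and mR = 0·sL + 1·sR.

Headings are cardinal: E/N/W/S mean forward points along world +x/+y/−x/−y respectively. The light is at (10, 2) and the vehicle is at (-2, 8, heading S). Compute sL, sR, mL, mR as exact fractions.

left sensor world pos  = (-1, 5); dL² = 130
right sensor world pos = (-3, 5); dR² = 178
sL = 160/130 = 16/13
sR = 160/178 = 80/89
mL = 1·sL + -1·sR = 384/1157
mR = 0·sL + 1·sR = 80/89

16/13 80/89 384/1157 80/89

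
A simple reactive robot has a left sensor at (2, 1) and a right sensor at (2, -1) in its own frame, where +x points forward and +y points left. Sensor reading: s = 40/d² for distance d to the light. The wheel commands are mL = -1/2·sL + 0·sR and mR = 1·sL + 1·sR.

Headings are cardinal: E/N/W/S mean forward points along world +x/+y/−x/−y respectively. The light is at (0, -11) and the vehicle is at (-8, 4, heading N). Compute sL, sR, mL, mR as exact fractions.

4/37 20/169 -2/37 1416/6253

left sensor world pos  = (-9, 6); dL² = 370
right sensor world pos = (-7, 6); dR² = 338
sL = 40/370 = 4/37
sR = 40/338 = 20/169
mL = -1/2·sL + 0·sR = -2/37
mR = 1·sL + 1·sR = 1416/6253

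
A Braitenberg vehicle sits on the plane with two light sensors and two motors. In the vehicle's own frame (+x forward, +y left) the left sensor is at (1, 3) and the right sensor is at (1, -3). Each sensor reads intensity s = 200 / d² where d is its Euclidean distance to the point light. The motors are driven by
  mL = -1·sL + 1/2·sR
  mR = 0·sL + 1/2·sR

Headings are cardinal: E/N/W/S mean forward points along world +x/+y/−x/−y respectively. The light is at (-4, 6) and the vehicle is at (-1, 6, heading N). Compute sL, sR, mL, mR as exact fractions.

200 200/37 -7300/37 100/37

left sensor world pos  = (-4, 7); dL² = 1
right sensor world pos = (2, 7); dR² = 37
sL = 200/1 = 200
sR = 200/37 = 200/37
mL = -1·sL + 1/2·sR = -7300/37
mR = 0·sL + 1/2·sR = 100/37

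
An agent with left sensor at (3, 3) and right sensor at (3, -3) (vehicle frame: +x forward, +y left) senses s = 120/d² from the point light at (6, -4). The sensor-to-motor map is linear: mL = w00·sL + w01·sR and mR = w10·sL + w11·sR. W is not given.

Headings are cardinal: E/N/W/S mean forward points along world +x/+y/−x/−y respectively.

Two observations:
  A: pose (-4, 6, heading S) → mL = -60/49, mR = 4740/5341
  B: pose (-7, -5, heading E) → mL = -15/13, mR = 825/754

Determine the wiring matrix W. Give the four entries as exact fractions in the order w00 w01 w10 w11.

-1 0 1/2 1/2

obs A: pose=(-4,6,S) → sL=60/49, sR=60/109, mL=-60/49, mR=4740/5341
obs B: pose=(-7,-5,E) → sL=15/13, sR=30/29, mL=-15/13, mR=825/754
sensor matrix S = [[60/49, 60/109], [15/13, 30/29]]; det S = 1271700/2013557
solve [mL_A; mL_B] = S·[w00; w01] and [mR_A; mR_B] = S·[w10; w11]:
  w00 = -1, w01 = 0, w10 = 1/2, w11 = 1/2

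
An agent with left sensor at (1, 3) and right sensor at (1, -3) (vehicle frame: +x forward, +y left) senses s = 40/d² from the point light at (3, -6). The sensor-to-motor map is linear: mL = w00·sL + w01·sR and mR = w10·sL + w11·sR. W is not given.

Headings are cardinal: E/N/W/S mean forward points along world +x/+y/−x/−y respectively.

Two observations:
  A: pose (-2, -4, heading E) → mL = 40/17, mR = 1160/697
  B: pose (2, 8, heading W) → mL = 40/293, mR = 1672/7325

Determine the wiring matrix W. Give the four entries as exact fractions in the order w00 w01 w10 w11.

obs A: pose=(-2,-4,E) → sL=40/41, sR=40/17, mL=40/17, mR=1160/697
obs B: pose=(2,8,W) → sL=8/25, sR=40/293, mL=40/293, mR=1672/7325
sensor matrix S = [[40/41, 40/17], [8/25, 40/293]]; det S = -632832/1021105
solve [mL_A; mL_B] = S·[w00; w01] and [mR_A; mR_B] = S·[w10; w11]:
  w00 = 0, w01 = 1, w10 = 1/2, w11 = 1/2

0 1 1/2 1/2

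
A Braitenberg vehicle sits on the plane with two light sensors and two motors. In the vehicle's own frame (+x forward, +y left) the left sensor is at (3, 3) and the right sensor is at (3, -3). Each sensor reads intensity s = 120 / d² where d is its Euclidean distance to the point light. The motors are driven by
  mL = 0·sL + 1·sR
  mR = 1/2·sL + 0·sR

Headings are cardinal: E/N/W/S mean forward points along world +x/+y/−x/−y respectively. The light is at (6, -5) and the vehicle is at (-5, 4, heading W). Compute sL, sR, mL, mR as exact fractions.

15/29 6/17 6/17 15/58

left sensor world pos  = (-8, 1); dL² = 232
right sensor world pos = (-8, 7); dR² = 340
sL = 120/232 = 15/29
sR = 120/340 = 6/17
mL = 0·sL + 1·sR = 6/17
mR = 1/2·sL + 0·sR = 15/58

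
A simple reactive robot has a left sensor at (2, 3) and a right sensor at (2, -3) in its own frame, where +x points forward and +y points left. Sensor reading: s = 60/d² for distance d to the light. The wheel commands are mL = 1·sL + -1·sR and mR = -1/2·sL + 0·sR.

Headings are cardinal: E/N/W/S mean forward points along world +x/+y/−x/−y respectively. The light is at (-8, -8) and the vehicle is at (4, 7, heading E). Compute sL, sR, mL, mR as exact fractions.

left sensor world pos  = (6, 10); dL² = 520
right sensor world pos = (6, 4); dR² = 340
sL = 60/520 = 3/26
sR = 60/340 = 3/17
mL = 1·sL + -1·sR = -27/442
mR = -1/2·sL + 0·sR = -3/52

3/26 3/17 -27/442 -3/52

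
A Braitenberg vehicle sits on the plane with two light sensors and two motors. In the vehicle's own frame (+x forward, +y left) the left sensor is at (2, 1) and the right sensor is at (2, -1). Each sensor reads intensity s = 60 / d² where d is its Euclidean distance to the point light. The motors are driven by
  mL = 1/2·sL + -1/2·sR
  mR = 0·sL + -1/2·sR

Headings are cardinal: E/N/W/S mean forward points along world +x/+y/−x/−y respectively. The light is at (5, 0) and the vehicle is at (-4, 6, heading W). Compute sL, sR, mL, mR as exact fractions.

30/73 6/17 36/1241 -3/17

left sensor world pos  = (-6, 5); dL² = 146
right sensor world pos = (-6, 7); dR² = 170
sL = 60/146 = 30/73
sR = 60/170 = 6/17
mL = 1/2·sL + -1/2·sR = 36/1241
mR = 0·sL + -1/2·sR = -3/17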